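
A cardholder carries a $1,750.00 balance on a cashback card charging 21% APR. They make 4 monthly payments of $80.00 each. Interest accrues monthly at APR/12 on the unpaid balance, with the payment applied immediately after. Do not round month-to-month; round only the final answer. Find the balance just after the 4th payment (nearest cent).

Monthly rate r = 21%/12 = 1.75% = 0.0175.
Each month: B ← B·(1+r) − $80.00.
Month 1: interest $30.63; balance after payment $1,700.62.
Month 2: interest $29.76; balance after payment $1,650.39.
Month 3: interest $28.88; balance after payment $1,599.27.
Month 4: interest $27.99; balance after payment $1,547.25.

$1,547.25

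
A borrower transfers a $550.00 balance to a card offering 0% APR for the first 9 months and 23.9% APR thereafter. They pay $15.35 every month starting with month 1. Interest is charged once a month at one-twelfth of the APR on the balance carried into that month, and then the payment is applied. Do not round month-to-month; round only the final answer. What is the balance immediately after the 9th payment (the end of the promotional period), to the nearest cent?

$411.85

Promo months 1–9 at r₀ = 0%/12 = 0; months 10+ at r₁ = 23.9%/12 = 0.0199167.
After month 9 (no interest yet): B = $550.00 − 9·$15.35 = $411.85.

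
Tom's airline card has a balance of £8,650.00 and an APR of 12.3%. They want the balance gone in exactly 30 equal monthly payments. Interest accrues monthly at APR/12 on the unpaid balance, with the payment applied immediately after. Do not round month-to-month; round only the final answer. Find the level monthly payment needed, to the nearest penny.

Monthly rate r = 12.3%/12 = 1.025% = 0.01025.
Level-payment amortization: P = B₀·r / (1 − (1+r)^(−n)) = 8650.00·0.01025 / (1 − 1.01025^(−30)).
Denominator 1 − (1+r)^(−30) = 0.263565329.
P = 88.6625 / 0.263565329 ≈ 336.40.

£336.40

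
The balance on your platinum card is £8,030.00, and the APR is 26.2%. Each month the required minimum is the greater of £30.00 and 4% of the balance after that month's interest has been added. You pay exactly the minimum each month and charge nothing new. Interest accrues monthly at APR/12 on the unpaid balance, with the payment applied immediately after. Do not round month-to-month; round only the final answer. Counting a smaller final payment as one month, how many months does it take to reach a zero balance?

160 months

Monthly rate r = 26.2%/12 = 2.18333% = 0.0218333.
While 4% of the post-interest balance exceeds £30.00, each month B ← (B·(1+r))·(1 − 0.04), i.e. B shrinks by the factor (1+r)·0.96 = 0.98096.
This holds for months 1–125. Entering month 126 the balance is £726.32; 4% of the post-interest balance is now below £30.00, so the flat £30.00 minimum applies from here.
From month 126 a fixed £30.00 at rate r clears £726.32 in 35 more payments. Total: 125 + 35 = 160 months.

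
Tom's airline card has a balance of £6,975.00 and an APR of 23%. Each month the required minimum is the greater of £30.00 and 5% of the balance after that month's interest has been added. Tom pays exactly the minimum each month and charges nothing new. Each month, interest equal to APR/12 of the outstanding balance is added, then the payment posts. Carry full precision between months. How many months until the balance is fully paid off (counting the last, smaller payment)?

102 months

Monthly rate r = 23%/12 = 1.91667% = 0.0191667.
While 5% of the post-interest balance exceeds £30.00, each month B ← (B·(1+r))·(1 − 0.05), i.e. B shrinks by the factor (1+r)·0.95 = 0.96821.
This holds for months 1–77. Entering month 78 the balance is £579.62; 5% of the post-interest balance is now below £30.00, so the flat £30.00 minimum applies from here.
From month 78 a fixed £30.00 at rate r clears £579.62 in 25 more payments. Total: 77 + 25 = 102 months.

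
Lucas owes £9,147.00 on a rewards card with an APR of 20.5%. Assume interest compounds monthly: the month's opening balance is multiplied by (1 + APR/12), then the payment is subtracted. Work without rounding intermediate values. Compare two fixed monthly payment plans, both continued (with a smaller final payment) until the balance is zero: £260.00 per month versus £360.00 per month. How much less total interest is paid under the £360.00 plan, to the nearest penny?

Monthly rate r = 20.5%/12 = 1.70833% = 0.0170833.
At £260.00/mo: n = ⌈−ln(1 − rB₀/P)/ln(1+r)⌉ = 55 payments (last £63.29); total interest = total paid − £9,147.00 = £4,956.29.
At £360.00/mo: 34 payments (last £219.13); total interest £2,952.13.
Interest saved = £4,956.29 − £2,952.13 = £2,004.16.

£2,004.16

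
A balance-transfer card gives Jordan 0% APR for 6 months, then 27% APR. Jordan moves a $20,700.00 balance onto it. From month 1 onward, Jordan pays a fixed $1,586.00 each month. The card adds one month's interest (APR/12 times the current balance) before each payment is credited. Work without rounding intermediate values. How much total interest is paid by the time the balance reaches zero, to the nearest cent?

$1,133.56

Promo months 1–6 at r₀ = 0%/12 = 0; months 7+ at r₁ = 27%/12 = 0.0225.
After month 6 (no interest yet): B = $20,700.00 − 6·$1,586.00 = $11,184.00.
Then at r₁ with $1,586.00/mo: n₂ = −ln(1 − r₁·B/P)/ln(1+r₁) ≈ 7.76 → 8 more payments.
Total paid = 13·$1,586.00 + $1,215.56 = $21,833.56; interest = $21,833.56 − $20,700.00 = $1,133.56.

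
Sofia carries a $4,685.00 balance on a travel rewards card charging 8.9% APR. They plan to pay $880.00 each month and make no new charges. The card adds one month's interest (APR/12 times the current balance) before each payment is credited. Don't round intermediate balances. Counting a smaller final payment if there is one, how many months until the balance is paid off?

Monthly rate r = 8.9%/12 = 0.741667% = 0.00741667.
Recurrence: B ← B·(1+r) − $880.00.
Month 1: interest $34.75; balance after payment $3,839.75.
Month 2: interest $28.48; balance after payment $2,988.23.
Month 3: interest $22.16; balance after payment $2,130.39.
Month 4: interest $15.80; balance after payment $1,266.19.
Month 5: interest $9.39; balance after payment $395.58.
Month 6: interest $2.93; balance after payment $0.00.

6 months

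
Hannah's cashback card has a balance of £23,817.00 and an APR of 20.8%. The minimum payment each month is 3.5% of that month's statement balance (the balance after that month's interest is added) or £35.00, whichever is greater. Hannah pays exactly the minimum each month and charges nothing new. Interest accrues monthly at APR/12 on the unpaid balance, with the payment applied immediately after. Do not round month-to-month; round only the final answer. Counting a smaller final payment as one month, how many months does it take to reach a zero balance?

Monthly rate r = 20.8%/12 = 1.73333% = 0.0173333.
While 3.5% of the post-interest balance exceeds £35.00, each month B ← (B·(1+r))·(1 − 0.035), i.e. B shrinks by the factor (1+r)·0.965 = 0.98173.
This holds for months 1–173. Entering month 174 the balance is £980.07; 3.5% of the post-interest balance is now below £35.00, so the flat £35.00 minimum applies from here.
From month 174 a fixed £35.00 at rate r clears £980.07 in 39 more payments. Total: 173 + 39 = 212 months.

212 months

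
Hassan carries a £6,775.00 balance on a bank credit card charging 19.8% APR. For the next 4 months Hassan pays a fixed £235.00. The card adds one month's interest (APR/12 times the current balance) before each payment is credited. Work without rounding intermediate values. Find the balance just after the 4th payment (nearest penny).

Monthly rate r = 19.8%/12 = 1.65% = 0.0165.
Each month: B ← B·(1+r) − £235.00.
Month 1: interest £111.79; balance after payment £6,651.79.
Month 2: interest £109.75; balance after payment £6,526.54.
Month 3: interest £107.69; balance after payment £6,399.23.
Month 4: interest £105.59; balance after payment £6,269.82.

£6,269.82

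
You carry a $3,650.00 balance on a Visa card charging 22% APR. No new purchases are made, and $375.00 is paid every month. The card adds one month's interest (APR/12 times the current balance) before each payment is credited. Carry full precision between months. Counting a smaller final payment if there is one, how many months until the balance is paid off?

11 months

Monthly rate r = 22%/12 = 1.83333% = 0.0183333.
Recurrence: B ← B·(1+r) − $375.00.
Month 1: interest $66.92; balance after payment $3,341.92.
Month 2: interest $61.27; balance after payment $3,028.19.
Closed form: n = −ln(1 − rB₀/P)/ln(1+r) = −ln(0.82156)/ln(1.01833) ≈ 10.819, so the balance reaches zero during payment 11.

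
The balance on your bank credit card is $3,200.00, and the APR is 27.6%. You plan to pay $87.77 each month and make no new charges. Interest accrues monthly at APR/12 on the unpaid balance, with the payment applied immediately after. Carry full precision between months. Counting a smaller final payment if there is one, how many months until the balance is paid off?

Monthly rate r = 27.6%/12 = 2.3% = 0.023.
Recurrence: B ← B·(1+r) − $87.77.
Month 1: interest $73.60; balance after payment $3,185.83.
Month 2: interest $73.27; balance after payment $3,171.33.
Closed form: n = −ln(1 − rB₀/P)/ln(1+r) = −ln(0.16144)/ln(1.023) ≈ 80.195, so the balance reaches zero during payment 81.

81 payments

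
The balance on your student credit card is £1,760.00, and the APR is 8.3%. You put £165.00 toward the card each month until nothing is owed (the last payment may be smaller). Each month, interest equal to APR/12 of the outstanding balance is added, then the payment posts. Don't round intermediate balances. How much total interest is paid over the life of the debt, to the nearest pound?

Monthly rate r = 8.3%/12 = 0.691667% = 0.00691667.
Payoff takes n = ⌈−ln(1 − rB₀/P)/ln(1+r)⌉ = ⌈11.119⌉ = 12 payments; the last is £19.68.
Total paid = 11·£165.00 + £19.68 = £1,834.68.
Total interest = total paid − principal = £1,834.68 − £1,760.00 = £74.68.

£75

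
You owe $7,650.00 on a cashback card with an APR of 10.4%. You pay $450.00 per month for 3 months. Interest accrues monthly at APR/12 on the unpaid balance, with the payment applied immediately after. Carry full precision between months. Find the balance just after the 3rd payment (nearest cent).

$6,488.89

Monthly rate r = 10.4%/12 = 0.866667% = 0.00866667.
Each month: B ← B·(1+r) − $450.00.
Month 1: interest $66.30; balance after payment $7,266.30.
Month 2: interest $62.97; balance after payment $6,879.27.
Month 3: interest $59.62; balance after payment $6,488.89.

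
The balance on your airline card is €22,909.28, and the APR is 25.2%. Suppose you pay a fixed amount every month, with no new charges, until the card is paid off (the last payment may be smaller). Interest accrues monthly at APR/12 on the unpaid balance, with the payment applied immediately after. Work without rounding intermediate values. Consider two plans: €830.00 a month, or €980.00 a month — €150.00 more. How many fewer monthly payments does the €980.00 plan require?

Monthly rate r = 25.2%/12 = 2.1% = 0.021.
At €830.00/mo: n = ⌈−ln(1 − rB₀/P)/ln(1+r)⌉ = 42 payments (last €582.56); total interest = total paid − €22,909.28 = €11,703.28.
At €980.00/mo: 33 payments (last €478.59); total interest €8,929.31.
Payments saved = 42 − 33 = 9.

9 fewer payments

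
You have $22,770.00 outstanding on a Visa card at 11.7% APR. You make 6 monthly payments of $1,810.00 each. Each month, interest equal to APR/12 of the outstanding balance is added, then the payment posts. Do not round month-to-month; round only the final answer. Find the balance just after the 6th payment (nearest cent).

Monthly rate r = 11.7%/12 = 0.975% = 0.00975.
Each month: B ← B·(1+r) − $1,810.00.
Month 1: interest $222.01; balance after payment $21,182.01.
Month 2: interest $206.52; balance after payment $19,578.53.
Month 3: interest $190.89; balance after payment $17,959.42.
Month 4: interest $175.10; balance after payment $16,324.53.
Month 5: interest $159.16; balance after payment $14,673.69.
Month 6: interest $143.07; balance after payment $13,006.76.

$13,006.76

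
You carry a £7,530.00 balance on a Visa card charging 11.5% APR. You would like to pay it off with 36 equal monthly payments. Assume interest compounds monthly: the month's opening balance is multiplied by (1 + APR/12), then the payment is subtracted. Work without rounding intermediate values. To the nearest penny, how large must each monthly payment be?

Monthly rate r = 11.5%/12 = 0.958333% = 0.00958333.
Level-payment amortization: P = B₀·r / (1 − (1+r)^(−n)) = 7530.00·0.00958333 / (1 − 1.00958^(−36)).
Denominator 1 − (1+r)^(−36) = 0.29061534.
P = 72.1625 / 0.29061534 ≈ 248.31.

£248.31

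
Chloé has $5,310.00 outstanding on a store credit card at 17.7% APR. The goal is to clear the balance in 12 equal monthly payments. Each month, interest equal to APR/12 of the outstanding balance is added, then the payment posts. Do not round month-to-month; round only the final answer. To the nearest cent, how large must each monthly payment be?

$486.06

Monthly rate r = 17.7%/12 = 1.475% = 0.01475.
Level-payment amortization: P = B₀·r / (1 − (1+r)^(−n)) = 5310.00·0.01475 / (1 − 1.01475^(−12)).
Denominator 1 − (1+r)^(−12) = 0.161136535.
P = 78.3225 / 0.161136535 ≈ 486.06.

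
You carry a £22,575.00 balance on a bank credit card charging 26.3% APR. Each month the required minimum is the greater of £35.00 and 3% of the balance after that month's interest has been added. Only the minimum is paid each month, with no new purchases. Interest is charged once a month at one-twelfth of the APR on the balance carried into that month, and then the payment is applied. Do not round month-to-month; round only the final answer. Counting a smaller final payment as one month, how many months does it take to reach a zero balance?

398 months

Monthly rate r = 26.3%/12 = 2.19167% = 0.0219167.
While 3% of the post-interest balance exceeds £35.00, each month B ← (B·(1+r))·(1 − 0.03), i.e. B shrinks by the factor (1+r)·0.97 = 0.99126.
This holds for months 1–340. Entering month 341 the balance is £1,140.99; 3% of the post-interest balance is now below £35.00, so the flat £35.00 minimum applies from here.
From month 341 a fixed £35.00 at rate r clears £1,140.99 in 58 more payments. Total: 340 + 58 = 398 months.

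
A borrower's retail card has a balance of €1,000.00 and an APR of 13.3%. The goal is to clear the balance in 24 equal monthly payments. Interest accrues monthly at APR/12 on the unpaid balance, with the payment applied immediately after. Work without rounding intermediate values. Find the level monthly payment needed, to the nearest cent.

Monthly rate r = 13.3%/12 = 1.10833% = 0.0110833.
Level-payment amortization: P = B₀·r / (1 − (1+r)^(−n)) = 1000.00·0.0110833 / (1 − 1.01108^(−24)).
Denominator 1 − (1+r)^(−24) = 0.232438536.
P = 11.0833 / 0.232438536 ≈ 47.68.

€47.68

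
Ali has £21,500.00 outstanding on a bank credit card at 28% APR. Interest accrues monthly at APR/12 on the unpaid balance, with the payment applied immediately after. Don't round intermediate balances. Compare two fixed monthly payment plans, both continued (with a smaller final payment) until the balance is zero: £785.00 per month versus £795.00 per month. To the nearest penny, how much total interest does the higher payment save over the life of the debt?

Monthly rate r = 28%/12 = 2.33333% = 0.0233333.
At £785.00/mo: n = ⌈−ln(1 − rB₀/P)/ln(1+r)⌉ = 45 payments (last £143.87); total interest = total paid − £21,500.00 = £13,183.87.
At £795.00/mo: 44 payments (last £181.73); total interest £12,866.73.
Interest saved = £13,183.87 − £12,866.73 = £317.14.

£317.14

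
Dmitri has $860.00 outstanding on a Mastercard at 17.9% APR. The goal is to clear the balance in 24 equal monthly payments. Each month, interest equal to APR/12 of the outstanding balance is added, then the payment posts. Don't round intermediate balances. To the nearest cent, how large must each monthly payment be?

$42.89

Monthly rate r = 17.9%/12 = 1.49167% = 0.0149167.
Level-payment amortization: P = B₀·r / (1 − (1+r)^(−n)) = 860.00·0.0149167 / (1 − 1.01492^(−24)).
Denominator 1 − (1+r)^(−24) = 0.299076253.
P = 12.8283 / 0.299076253 ≈ 42.89.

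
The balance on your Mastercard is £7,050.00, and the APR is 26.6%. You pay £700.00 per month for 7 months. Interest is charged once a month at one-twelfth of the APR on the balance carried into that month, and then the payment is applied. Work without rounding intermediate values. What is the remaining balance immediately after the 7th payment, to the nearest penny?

£2,981.26

Monthly rate r = 26.6%/12 = 2.21667% = 0.0221667.
Each month: B ← B·(1+r) − £700.00.
Month 1: interest £156.28; balance after payment £6,506.27.
Month 2: interest £144.22; balance after payment £5,950.50.
Month 3: interest £131.90; balance after payment £5,382.40.
Month 4: interest £119.31; balance after payment £4,801.71.
Month 5: interest £106.44; balance after payment £4,208.15.
Month 6: interest £93.28; balance after payment £3,601.43.
Month 7: interest £79.83; balance after payment £2,981.26.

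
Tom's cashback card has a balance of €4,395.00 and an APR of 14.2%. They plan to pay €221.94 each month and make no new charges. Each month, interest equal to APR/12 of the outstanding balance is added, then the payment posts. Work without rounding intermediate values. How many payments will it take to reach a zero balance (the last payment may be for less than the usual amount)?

Monthly rate r = 14.2%/12 = 1.18333% = 0.0118333.
Recurrence: B ← B·(1+r) − €221.94.
Month 1: interest €52.01; balance after payment €4,225.07.
Month 2: interest €50.00; balance after payment €4,053.12.
Closed form: n = −ln(1 − rB₀/P)/ln(1+r) = −ln(0.76567)/ln(1.01183) ≈ 22.697, so the balance reaches zero during payment 23.

23 months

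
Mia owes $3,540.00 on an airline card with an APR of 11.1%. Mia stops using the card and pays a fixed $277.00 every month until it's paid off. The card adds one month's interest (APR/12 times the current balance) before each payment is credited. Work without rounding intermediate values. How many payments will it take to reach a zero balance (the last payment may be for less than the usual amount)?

Monthly rate r = 11.1%/12 = 0.925% = 0.00925.
Recurrence: B ← B·(1+r) − $277.00.
Month 1: interest $32.74; balance after payment $3,295.74.
Month 2: interest $30.49; balance after payment $3,049.23.
Closed form: n = −ln(1 − rB₀/P)/ln(1+r) = −ln(0.88179)/ln(1.00925) ≈ 13.663, so the balance reaches zero during payment 14.

14 months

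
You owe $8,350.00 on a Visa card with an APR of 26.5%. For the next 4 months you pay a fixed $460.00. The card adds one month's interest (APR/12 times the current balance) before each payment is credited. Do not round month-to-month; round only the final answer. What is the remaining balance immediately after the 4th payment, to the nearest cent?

$7,210.53

Monthly rate r = 26.5%/12 = 2.20833% = 0.0220833.
Each month: B ← B·(1+r) − $460.00.
Month 1: interest $184.40; balance after payment $8,074.40.
Month 2: interest $178.31; balance after payment $7,792.71.
Month 3: interest $172.09; balance after payment $7,504.79.
Month 4: interest $165.73; balance after payment $7,210.53.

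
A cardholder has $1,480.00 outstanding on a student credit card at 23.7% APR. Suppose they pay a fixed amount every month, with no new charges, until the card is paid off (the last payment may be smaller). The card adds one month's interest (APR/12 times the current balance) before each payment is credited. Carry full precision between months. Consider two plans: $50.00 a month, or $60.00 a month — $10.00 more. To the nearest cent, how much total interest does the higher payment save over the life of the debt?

Monthly rate r = 23.7%/12 = 1.975% = 0.01975.
At $50.00/mo: n = ⌈−ln(1 − rB₀/P)/ln(1+r)⌉ = 45 payments (last $46.01); total interest = total paid − $1,480.00 = $766.01.
At $60.00/mo: 35 payments (last $8.81); total interest $568.81.
Interest saved = $766.01 − $568.81 = $197.20.

$197.20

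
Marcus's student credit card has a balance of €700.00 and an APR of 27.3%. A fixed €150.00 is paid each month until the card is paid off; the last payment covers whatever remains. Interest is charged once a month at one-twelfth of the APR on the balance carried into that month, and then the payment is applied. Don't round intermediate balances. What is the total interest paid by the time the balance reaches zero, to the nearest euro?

Monthly rate r = 27.3%/12 = 2.275% = 0.02275.
Payoff takes n = ⌈−ln(1 − rB₀/P)/ln(1+r)⌉ = ⌈4.989⌉ = 5 payments; the last is €148.42.
Total paid = 4·€150.00 + €148.42 = €748.42.
Total interest = total paid − principal = €748.42 − €700.00 = €48.42.

€48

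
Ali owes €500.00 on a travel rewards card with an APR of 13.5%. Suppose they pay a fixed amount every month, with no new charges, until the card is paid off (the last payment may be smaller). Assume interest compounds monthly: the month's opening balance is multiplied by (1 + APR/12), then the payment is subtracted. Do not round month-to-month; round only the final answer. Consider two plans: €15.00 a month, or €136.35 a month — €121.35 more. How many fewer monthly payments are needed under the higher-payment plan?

39 fewer payments

Monthly rate r = 13.5%/12 = 1.125% = 0.01125.
At €15.00/mo: n = ⌈−ln(1 − rB₀/P)/ln(1+r)⌉ = 43 payments (last €0.19); total interest = total paid − €500.00 = €130.19.
At €136.35/mo: 4 payments (last €104.56); total interest €13.61.
Payments saved = 43 − 4 = 39.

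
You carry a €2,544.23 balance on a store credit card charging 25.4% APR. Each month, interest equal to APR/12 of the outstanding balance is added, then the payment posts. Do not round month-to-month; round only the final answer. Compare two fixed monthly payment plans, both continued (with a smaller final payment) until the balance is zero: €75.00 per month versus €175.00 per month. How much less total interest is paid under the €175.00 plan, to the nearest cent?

€1,460.05

Monthly rate r = 25.4%/12 = 2.11667% = 0.0211667.
At €75.00/mo: n = ⌈−ln(1 − rB₀/P)/ln(1+r)⌉ = 61 payments (last €33.27); total interest = total paid − €2,544.23 = €1,989.04.
At €175.00/mo: 18 payments (last €98.22); total interest €528.99.
Interest saved = €1,989.04 − €528.99 = €1,460.05.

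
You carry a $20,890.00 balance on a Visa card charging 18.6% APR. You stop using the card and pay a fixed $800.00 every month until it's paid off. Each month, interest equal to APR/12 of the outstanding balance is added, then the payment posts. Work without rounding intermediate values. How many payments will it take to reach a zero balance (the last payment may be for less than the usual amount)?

34 payments

Monthly rate r = 18.6%/12 = 1.55% = 0.0155.
Recurrence: B ← B·(1+r) − $800.00.
Month 1: interest $323.80; balance after payment $20,413.79.
Month 2: interest $316.41; balance after payment $19,930.21.
Closed form: n = −ln(1 − rB₀/P)/ln(1+r) = −ln(0.59526)/ln(1.0155) ≈ 33.727, so the balance reaches zero during payment 34.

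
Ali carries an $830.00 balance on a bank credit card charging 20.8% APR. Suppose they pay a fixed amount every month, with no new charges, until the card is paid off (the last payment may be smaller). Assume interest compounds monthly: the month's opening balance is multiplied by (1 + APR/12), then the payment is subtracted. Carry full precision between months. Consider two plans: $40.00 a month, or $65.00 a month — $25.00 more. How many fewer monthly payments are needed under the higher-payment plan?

Monthly rate r = 20.8%/12 = 1.73333% = 0.0173333.
At $40.00/mo: n = ⌈−ln(1 − rB₀/P)/ln(1+r)⌉ = 26 payments (last $37.60); total interest = total paid − $830.00 = $207.60.
At $65.00/mo: 15 payments (last $36.39); total interest $116.39.
Payments saved = 26 − 15 = 11.

11 fewer payments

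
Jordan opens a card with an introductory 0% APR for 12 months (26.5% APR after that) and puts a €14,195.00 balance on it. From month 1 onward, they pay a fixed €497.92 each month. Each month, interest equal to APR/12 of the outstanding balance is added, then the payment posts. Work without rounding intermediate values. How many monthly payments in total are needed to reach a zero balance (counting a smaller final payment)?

Promo months 1–12 at r₀ = 0%/12 = 0; months 13+ at r₁ = 26.5%/12 = 0.0220833.
After month 12 (no interest yet): B = €14,195.00 − 12·€497.92 = €8,219.96.
Then at r₁ with €497.92/mo: n₂ = −ln(1 − r₁·B/P)/ln(1+r₁) ≈ 20.76 → 21 more payments.

33 payments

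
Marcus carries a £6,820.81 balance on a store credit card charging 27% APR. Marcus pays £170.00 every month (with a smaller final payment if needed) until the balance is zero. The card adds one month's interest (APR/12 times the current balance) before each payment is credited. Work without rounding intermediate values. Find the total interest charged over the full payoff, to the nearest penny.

Monthly rate r = 27%/12 = 2.25% = 0.0225.
Payoff takes n = ⌈−ln(1 − rB₀/P)/ln(1+r)⌉ = ⌈104.739⌉ = 105 payments; the last is £126.05.
Total paid = 104·£170.00 + £126.05 = £17,806.05.
Total interest = total paid − principal = £17,806.05 − £6,820.81 = £10,985.24.

£10,985.24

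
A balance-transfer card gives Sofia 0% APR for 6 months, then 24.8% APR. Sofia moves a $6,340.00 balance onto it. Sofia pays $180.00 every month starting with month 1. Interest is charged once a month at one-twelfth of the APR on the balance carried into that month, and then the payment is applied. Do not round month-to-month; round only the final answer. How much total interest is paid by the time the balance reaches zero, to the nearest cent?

$2,889.94

Promo months 1–6 at r₀ = 0%/12 = 0; months 7+ at r₁ = 24.8%/12 = 0.0206667.
After month 6 (no interest yet): B = $6,340.00 − 6·$180.00 = $5,260.00.
Then at r₁ with $180.00/mo: n₂ = −ln(1 − r₁·B/P)/ln(1+r₁) ≈ 45.28 → 46 more payments.
Total paid = 51·$180.00 + $49.94 = $9,229.94; interest = $9,229.94 − $6,340.00 = $2,889.94.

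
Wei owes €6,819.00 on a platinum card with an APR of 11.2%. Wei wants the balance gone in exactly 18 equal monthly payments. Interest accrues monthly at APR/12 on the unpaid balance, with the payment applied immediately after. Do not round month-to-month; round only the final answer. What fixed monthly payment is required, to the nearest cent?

€413.31

Monthly rate r = 11.2%/12 = 0.933333% = 0.00933333.
Level-payment amortization: P = B₀·r / (1 − (1+r)^(−n)) = 6819.00·0.00933333 / (1 − 1.00933^(−18)).
Denominator 1 − (1+r)^(−18) = 0.153987246.
P = 63.644 / 0.153987246 ≈ 413.31.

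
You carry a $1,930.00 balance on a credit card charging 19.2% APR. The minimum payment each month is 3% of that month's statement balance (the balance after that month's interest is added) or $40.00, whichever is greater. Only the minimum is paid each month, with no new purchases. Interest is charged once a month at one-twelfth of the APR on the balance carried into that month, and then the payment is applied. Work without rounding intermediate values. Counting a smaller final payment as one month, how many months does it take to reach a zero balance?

74 months

Monthly rate r = 19.2%/12 = 1.6% = 0.016.
While 3% of the post-interest balance exceeds $40.00, each month B ← (B·(1+r))·(1 − 0.03), i.e. B shrinks by the factor (1+r)·0.97 = 0.98552.
This holds for months 1–27. Entering month 28 the balance is $1,301.74; 3% of the post-interest balance is now below $40.00, so the flat $40.00 minimum applies from here.
From month 28 a fixed $40.00 at rate r clears $1,301.74 in 47 more payments. Total: 27 + 47 = 74 months.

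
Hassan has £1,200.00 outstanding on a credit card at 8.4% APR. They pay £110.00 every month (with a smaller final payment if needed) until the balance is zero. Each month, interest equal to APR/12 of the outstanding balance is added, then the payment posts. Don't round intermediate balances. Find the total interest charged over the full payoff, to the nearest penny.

£52.75

Monthly rate r = 8.4%/12 = 0.7% = 0.007.
Payoff takes n = ⌈−ln(1 − rB₀/P)/ln(1+r)⌉ = ⌈11.388⌉ = 12 payments; the last is £42.75.
Total paid = 11·£110.00 + £42.75 = £1,252.75.
Total interest = total paid − principal = £1,252.75 − £1,200.00 = £52.75.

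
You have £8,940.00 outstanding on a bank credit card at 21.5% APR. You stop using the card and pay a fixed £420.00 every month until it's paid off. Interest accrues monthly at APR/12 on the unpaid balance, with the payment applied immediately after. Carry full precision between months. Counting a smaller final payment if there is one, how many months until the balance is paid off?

28 months

Monthly rate r = 21.5%/12 = 1.79167% = 0.0179167.
Recurrence: B ← B·(1+r) − £420.00.
Month 1: interest £160.18; balance after payment £8,680.17.
Month 2: interest £155.52; balance after payment £8,415.69.
Closed form: n = −ln(1 − rB₀/P)/ln(1+r) = −ln(0.61863)/ln(1.01792) ≈ 27.044, so the balance reaches zero during payment 28.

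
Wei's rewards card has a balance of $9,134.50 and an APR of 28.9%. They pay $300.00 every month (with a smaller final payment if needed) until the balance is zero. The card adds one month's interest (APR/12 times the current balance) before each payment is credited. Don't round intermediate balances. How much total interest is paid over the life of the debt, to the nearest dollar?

Monthly rate r = 28.9%/12 = 2.40833% = 0.0240833.
Payoff takes n = ⌈−ln(1 − rB₀/P)/ln(1+r)⌉ = ⌈55.535⌉ = 56 payments; the last is $161.44.
Total paid = 55·$300.00 + $161.44 = $16,661.44.
Total interest = total paid − principal = $16,661.44 − $9,134.50 = $7,526.94.

$7,527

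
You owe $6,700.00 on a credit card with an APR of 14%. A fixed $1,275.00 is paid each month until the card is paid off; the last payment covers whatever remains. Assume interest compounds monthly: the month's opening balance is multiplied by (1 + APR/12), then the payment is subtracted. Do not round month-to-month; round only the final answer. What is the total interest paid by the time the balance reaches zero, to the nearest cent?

$256.27

Monthly rate r = 14%/12 = 1.16667% = 0.0116667.
Payoff takes n = ⌈−ln(1 − rB₀/P)/ln(1+r)⌉ = ⌈5.454⌉ = 6 payments; the last is $581.27.
Total paid = 5·$1,275.00 + $581.27 = $6,956.27.
Total interest = total paid − principal = $6,956.27 − $6,700.00 = $256.27.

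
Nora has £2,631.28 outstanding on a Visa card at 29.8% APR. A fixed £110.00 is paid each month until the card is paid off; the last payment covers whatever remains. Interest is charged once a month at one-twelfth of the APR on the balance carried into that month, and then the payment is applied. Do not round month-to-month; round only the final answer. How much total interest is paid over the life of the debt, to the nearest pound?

£1,411

Monthly rate r = 29.8%/12 = 2.48333% = 0.0248333.
Payoff takes n = ⌈−ln(1 − rB₀/P)/ln(1+r)⌉ = ⌈36.750⌉ = 37 payments; the last is £82.76.
Total paid = 36·£110.00 + £82.76 = £4,042.76.
Total interest = total paid − principal = £4,042.76 − £2,631.28 = £1,411.48.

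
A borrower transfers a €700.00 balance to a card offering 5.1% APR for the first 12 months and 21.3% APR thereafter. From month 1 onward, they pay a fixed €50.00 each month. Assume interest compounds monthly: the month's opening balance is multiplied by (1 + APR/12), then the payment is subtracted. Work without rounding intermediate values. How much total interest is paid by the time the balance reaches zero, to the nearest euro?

Promo months 1–12 at r₀ = 5.1%/12 = 0.00425; months 13+ at r₁ = 21.3%/12 = 0.01775.
After month 12: iterate B ← B·(1+r₀) − €50.00 for 12 months → €122.32.
Then at r₁ with €50.00/mo: n₂ = −ln(1 − r₁·B/P)/ln(1+r₁) ≈ 2.52 → 3 more payments.
Total paid = 14·€50.00 + €26.27 = €726.27; interest = €726.27 − €700.00 = €26.27.

€26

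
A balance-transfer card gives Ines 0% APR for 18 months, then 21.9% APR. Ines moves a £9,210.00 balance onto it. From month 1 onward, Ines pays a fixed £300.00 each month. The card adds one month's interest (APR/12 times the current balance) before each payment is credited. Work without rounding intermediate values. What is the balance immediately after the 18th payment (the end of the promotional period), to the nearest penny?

£3,810.00

Promo months 1–18 at r₀ = 0%/12 = 0; months 19+ at r₁ = 21.9%/12 = 0.01825.
After month 18 (no interest yet): B = £9,210.00 − 18·£300.00 = £3,810.00.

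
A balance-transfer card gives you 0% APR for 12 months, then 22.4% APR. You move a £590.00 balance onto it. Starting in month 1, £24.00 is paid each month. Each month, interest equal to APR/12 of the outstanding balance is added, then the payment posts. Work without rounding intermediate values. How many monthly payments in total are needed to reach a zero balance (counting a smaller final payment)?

27 months

Promo months 1–12 at r₀ = 0%/12 = 0; months 13+ at r₁ = 22.4%/12 = 0.0186667.
After month 12 (no interest yet): B = £590.00 − 12·£24.00 = £302.00.
Then at r₁ with £24.00/mo: n₂ = −ln(1 − r₁·B/P)/ln(1+r₁) ≈ 14.48 → 15 more payments.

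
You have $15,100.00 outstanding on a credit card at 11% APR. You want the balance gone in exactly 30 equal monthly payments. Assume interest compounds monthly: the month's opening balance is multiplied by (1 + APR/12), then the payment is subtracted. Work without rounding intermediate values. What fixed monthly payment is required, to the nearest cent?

$578.00

Monthly rate r = 11%/12 = 0.916667% = 0.00916667.
Level-payment amortization: P = B₀·r / (1 − (1+r)^(−n)) = 15100.00·0.00916667 / (1 − 1.00917^(−30)).
Denominator 1 − (1+r)^(−30) = 0.239475714.
P = 138.417 / 0.239475714 ≈ 578.00.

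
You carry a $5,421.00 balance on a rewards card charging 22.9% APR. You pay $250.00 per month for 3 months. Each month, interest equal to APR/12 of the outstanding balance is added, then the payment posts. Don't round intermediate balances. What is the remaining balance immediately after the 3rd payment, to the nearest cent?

$4,972.91

Monthly rate r = 22.9%/12 = 1.90833% = 0.0190833.
Each month: B ← B·(1+r) − $250.00.
Month 1: interest $103.45; balance after payment $5,274.45.
Month 2: interest $100.65; balance after payment $5,125.10.
Month 3: interest $97.80; balance after payment $4,972.91.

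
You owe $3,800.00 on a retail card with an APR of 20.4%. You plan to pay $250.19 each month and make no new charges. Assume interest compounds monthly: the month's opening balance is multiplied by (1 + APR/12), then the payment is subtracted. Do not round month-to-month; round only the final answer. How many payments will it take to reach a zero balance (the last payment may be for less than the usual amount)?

Monthly rate r = 20.4%/12 = 1.7% = 0.017.
Recurrence: B ← B·(1+r) − $250.19.
Month 1: interest $64.60; balance after payment $3,614.41.
Month 2: interest $61.44; balance after payment $3,425.66.
Closed form: n = −ln(1 − rB₀/P)/ln(1+r) = −ln(0.7418)/ln(1.017) ≈ 17.718, so the balance reaches zero during payment 18.

18 payments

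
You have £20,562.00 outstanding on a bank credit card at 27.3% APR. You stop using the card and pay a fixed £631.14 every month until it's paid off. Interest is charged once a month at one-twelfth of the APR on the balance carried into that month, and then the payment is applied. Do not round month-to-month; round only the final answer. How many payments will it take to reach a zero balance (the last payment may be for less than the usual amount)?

Monthly rate r = 27.3%/12 = 2.275% = 0.02275.
Recurrence: B ← B·(1+r) − £631.14.
Month 1: interest £467.79; balance after payment £20,398.65.
Month 2: interest £464.07; balance after payment £20,231.57.
Closed form: n = −ln(1 − rB₀/P)/ln(1+r) = −ln(0.25882)/ln(1.02275) ≈ 60.084, so the balance reaches zero during payment 61.

61 months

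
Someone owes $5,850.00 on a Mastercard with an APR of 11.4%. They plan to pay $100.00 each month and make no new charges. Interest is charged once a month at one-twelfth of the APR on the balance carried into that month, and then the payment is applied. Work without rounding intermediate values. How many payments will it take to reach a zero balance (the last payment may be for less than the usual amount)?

86 payments

Monthly rate r = 11.4%/12 = 0.95% = 0.0095.
Recurrence: B ← B·(1+r) − $100.00.
Month 1: interest $55.57; balance after payment $5,805.57.
Month 2: interest $55.15; balance after payment $5,760.73.
Closed form: n = −ln(1 − rB₀/P)/ln(1+r) = −ln(0.44425)/ln(1.0095) ≈ 85.812, so the balance reaches zero during payment 86.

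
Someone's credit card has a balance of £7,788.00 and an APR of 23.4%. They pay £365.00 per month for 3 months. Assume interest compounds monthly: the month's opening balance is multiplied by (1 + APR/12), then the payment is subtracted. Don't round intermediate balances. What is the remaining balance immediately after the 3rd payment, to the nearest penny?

£7,136.05

Monthly rate r = 23.4%/12 = 1.95% = 0.0195.
Each month: B ← B·(1+r) − £365.00.
Month 1: interest £151.87; balance after payment £7,574.87.
Month 2: interest £147.71; balance after payment £7,357.58.
Month 3: interest £143.47; balance after payment £7,136.05.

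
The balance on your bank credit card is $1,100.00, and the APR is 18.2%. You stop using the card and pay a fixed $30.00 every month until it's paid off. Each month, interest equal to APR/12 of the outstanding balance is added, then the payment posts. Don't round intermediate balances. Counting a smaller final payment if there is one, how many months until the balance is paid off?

Monthly rate r = 18.2%/12 = 1.51667% = 0.0151667.
Recurrence: B ← B·(1+r) − $30.00.
Month 1: interest $16.68; balance after payment $1,086.68.
Month 2: interest $16.48; balance after payment $1,073.16.
Closed form: n = −ln(1 − rB₀/P)/ln(1+r) = −ln(0.44389)/ln(1.01517) ≈ 53.955, so the balance reaches zero during payment 54.

54 months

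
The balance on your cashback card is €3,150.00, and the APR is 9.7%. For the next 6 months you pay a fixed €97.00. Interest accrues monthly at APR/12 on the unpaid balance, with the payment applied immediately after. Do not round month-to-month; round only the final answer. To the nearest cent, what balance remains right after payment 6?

€2,712.01

Monthly rate r = 9.7%/12 = 0.808333% = 0.00808333.
Each month: B ← B·(1+r) − €97.00.
Month 1: interest €25.46; balance after payment €3,078.46.
Month 2: interest €24.88; balance after payment €3,006.35.
Month 3: interest €24.30; balance after payment €2,933.65.
Month 4: interest €23.71; balance after payment €2,860.36.
Month 5: interest €23.12; balance after payment €2,786.48.
Month 6: interest €22.52; balance after payment €2,712.01.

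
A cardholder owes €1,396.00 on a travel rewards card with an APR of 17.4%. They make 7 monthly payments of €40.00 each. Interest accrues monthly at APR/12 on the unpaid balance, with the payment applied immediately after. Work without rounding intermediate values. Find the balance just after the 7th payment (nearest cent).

€1,251.53

Monthly rate r = 17.4%/12 = 1.45% = 0.0145.
Each month: B ← B·(1+r) − €40.00.
Month 1: interest €20.24; balance after payment €1,376.24.
Month 2: interest €19.96; balance after payment €1,356.20.
Month 3: interest €19.66; balance after payment €1,335.86.
Month 4: interest €19.37; balance after payment €1,315.23.
Month 5: interest €19.07; balance after payment €1,294.30.
Month 6: interest €18.77; balance after payment €1,273.07.
Month 7: interest €18.46; balance after payment €1,251.53.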